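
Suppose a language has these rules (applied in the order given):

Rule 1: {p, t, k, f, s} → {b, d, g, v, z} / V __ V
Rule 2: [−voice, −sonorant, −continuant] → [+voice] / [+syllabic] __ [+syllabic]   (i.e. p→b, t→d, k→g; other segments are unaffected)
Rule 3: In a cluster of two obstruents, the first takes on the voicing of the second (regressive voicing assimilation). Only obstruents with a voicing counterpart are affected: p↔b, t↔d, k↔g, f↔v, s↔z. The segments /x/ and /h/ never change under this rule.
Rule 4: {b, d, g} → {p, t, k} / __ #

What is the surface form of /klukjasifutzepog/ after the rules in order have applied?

klukjazivudzebok

Rule 1 (intervocalic voicing): /s/ is a voiceless obstruent between vowels /a/ and /i/, so it voices to [z]. /f/ is a voiceless obstruent between vowels /i/ and /u/, so it voices to [v]. /p/ is a voiceless obstruent between vowels /e/ and /o/, so it voices to [b]. /klukjasifutzepog/ → klukjazivutzebog.
Rule 2 (intervocalic voicing): no segment meets the environment; /klukjazivutzebog/ is unchanged.
Rule 3 (regressive voicing assimilation): /t/ precedes the voiced obstruent /z/, so it voices to [d] by assimilation. /klukjazivutzebog/ → klukjazivudzebog.
Rule 4 (final devoicing): /g/ is a voiced stop in word-final position, so it devoices to [k]. /klukjazivudzebog/ → klukjazivudzebok.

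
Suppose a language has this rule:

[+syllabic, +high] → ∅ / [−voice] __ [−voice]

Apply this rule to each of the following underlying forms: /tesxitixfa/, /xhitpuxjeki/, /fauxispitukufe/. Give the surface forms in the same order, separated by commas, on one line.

tesxtxfa, xhtpxjeki, fauxsptkfe

/tesxitixfa/: /i/ is a high vowel flanked by voiceless consonants /x/ and /t/, so it deletes. /i/ is a high vowel flanked by voiceless consonants /t/ and /x/, so it deletes. → [tesxtxfa].
/xhitpuxjeki/: /i/ is a high vowel flanked by voiceless consonants /h/ and /t/, so it deletes. /u/ is a high vowel flanked by voiceless consonants /p/ and /x/, so it deletes. → [xhtpxjeki].
/fauxispitukufe/: /i/ is a high vowel flanked by voiceless consonants /x/ and /s/, so it deletes. /i/ is a high vowel flanked by voiceless consonants /p/ and /t/, so it deletes. /u/ is a high vowel flanked by voiceless consonants /t/ and /k/, so it deletes. /u/ is a high vowel flanked by voiceless consonants /k/ and /f/, so it deletes. → [fauxsptkfe].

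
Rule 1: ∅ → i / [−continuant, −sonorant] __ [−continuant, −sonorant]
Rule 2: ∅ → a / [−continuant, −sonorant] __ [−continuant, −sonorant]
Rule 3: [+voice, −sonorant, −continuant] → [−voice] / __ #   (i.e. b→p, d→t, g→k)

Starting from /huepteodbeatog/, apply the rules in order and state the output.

huepiteodibeatok

Rule 1 (stop-cluster i-epenthesis): /p/ and /t/ form a stop–stop cluster, so [i] is inserted between them. /d/ and /b/ form a stop–stop cluster, so [i] is inserted between them. /huepteodbeatog/ → huepiteodibeatog.
Rule 2 (stop-cluster a-epenthesis): no segment meets the environment; /huepiteodibeatog/ is unchanged.
Rule 3 (final devoicing): /g/ is a voiced stop in word-final position, so it devoices to [k]. /huepiteodibeatog/ → huepiteodibeatok.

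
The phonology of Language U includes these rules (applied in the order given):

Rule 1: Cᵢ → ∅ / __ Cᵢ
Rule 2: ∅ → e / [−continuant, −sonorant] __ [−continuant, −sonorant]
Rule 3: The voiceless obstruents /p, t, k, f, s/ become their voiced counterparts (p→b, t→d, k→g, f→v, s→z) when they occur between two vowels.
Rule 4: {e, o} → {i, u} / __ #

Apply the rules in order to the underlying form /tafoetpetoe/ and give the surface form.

tavoedebedoi

Rule 1 (degemination): no segment meets the environment; /tafoetpetoe/ is unchanged.
Rule 2 (stop-cluster e-epenthesis): /t/ and /p/ form a stop–stop cluster, so [e] is inserted between them. /tafoetpetoe/ → tafoetepetoe.
Rule 3 (intervocalic voicing): /f/ is a voiceless obstruent between vowels /a/ and /o/, so it voices to [v]. /t/ is a voiceless obstruent between vowels /e/ and /e/, so it voices to [d]. /p/ is a voiceless obstruent between vowels /e/ and /e/, so it voices to [b]. /t/ is a voiceless obstruent between vowels /e/ and /o/, so it voices to [d]. /tafoetepetoe/ → tavoedebedoe.
Rule 4 (final vowel raising): /e/ is a mid vowel in word-final position, so it raises to [i]. /tavoedebedoe/ → tavoedebedoi.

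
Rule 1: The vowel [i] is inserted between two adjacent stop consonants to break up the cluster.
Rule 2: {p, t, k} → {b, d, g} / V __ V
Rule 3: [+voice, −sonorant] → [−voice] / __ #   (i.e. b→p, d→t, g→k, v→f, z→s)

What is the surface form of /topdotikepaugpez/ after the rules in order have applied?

tobidodigebaugibes

Rule 1 (stop-cluster i-epenthesis): /p/ and /d/ form a stop–stop cluster, so [i] is inserted between them. /g/ and /p/ form a stop–stop cluster, so [i] is inserted between them. /topdotikepaugpez/ → topidotikepaugipez.
Rule 2 (intervocalic voicing): /p/ is a voiceless stop between vowels /o/ and /i/, so it voices to [b]. /t/ is a voiceless stop between vowels /o/ and /i/, so it voices to [d]. /k/ is a voiceless stop between vowels /i/ and /e/, so it voices to [g]. /p/ is a voiceless stop between vowels /e/ and /a/, so it voices to [b]. /p/ is a voiceless stop between vowels /i/ and /e/, so it voices to [b]. /topidotikepaugipez/ → tobidodigebaugibez.
Rule 3 (final devoicing): /z/ is a voiced obstruent in word-final position, so it devoices to [s]. /tobidodigebaugibez/ → tobidodigebaugibes.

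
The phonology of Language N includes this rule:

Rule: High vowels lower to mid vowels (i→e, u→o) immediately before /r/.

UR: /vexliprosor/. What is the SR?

vexliprosor

No segment of /vexliprosor/ meets the structural description of the rule, so the form surfaces unchanged.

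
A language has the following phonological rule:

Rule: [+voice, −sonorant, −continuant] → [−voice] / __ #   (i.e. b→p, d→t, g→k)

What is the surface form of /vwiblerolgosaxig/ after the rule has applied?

Scanning /vwiblerolgosaxig/: /b/ at position 4 is not in the conditioning environment; /g/ at position 10 is not in the conditioning environment; /g/ is a voiced stop in word-final position, so it devoices to [k].
Result: [vwiblerolgosaxik].

vwiblerolgosaxik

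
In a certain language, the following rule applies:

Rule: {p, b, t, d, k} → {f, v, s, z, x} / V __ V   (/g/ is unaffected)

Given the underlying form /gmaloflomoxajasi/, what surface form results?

gmaloflomoxajasi

No segment of /gmaloflomoxajasi/ meets the structural description of the rule, so the form surfaces unchanged.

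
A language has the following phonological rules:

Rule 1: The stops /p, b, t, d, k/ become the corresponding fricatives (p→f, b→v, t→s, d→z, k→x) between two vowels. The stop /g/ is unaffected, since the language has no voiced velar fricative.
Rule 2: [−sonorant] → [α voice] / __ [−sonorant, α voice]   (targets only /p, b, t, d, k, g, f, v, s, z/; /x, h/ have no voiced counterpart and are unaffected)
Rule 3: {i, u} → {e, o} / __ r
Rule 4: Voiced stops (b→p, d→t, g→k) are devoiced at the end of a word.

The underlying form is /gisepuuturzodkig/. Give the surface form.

gisefuusorzotkik

Rule 1 (intervocalic spirantization): /p/ is a stop between vowels /e/ and /u/, so it spirantizes to the fricative [f]. /t/ is a stop between vowels /u/ and /u/, so it spirantizes to the fricative [s]. /gisepuuturzodkig/ → gisefuusurzodkig.
Rule 2 (regressive voicing assimilation): /d/ precedes the voiceless obstruent /k/, so it devoices to [t] by assimilation. /gisefuusurzodkig/ → gisefuusurzotkig.
Rule 3 (pre-rhotic lowering): /u/ is a high vowel immediately before /r/, so it lowers to [o]. /gisefuusurzotkig/ → gisefuusorzotkig.
Rule 4 (final devoicing): /g/ is a voiced stop in word-final position, so it devoices to [k]. /gisefuusorzotkig/ → gisefuusorzotkik.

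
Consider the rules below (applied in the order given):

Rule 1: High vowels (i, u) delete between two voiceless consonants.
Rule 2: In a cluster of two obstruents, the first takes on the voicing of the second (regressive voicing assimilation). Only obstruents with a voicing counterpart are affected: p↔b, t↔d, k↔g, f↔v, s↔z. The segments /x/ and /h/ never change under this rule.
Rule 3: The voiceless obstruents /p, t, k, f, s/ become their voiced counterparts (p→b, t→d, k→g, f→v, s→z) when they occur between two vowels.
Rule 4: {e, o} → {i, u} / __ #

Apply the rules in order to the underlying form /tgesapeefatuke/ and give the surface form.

dgezabeevatki

Rule 1 (high vowel syncope): /u/ is a high vowel flanked by voiceless consonants /t/ and /k/, so it deletes. /tgesapeefatuke/ → tgesapeefatke.
Rule 2 (regressive voicing assimilation): /t/ precedes the voiced obstruent /g/, so it voices to [d] by assimilation. /tgesapeefatke/ → dgesapeefatke.
Rule 3 (intervocalic voicing): /s/ is a voiceless obstruent between vowels /e/ and /a/, so it voices to [z]. /p/ is a voiceless obstruent between vowels /a/ and /e/, so it voices to [b]. /f/ is a voiceless obstruent between vowels /e/ and /a/, so it voices to [v]. /dgesapeefatke/ → dgezabeevatke.
Rule 4 (final vowel raising): /e/ is a mid vowel in word-final position, so it raises to [i]. /dgezabeevatke/ → dgezabeevatki.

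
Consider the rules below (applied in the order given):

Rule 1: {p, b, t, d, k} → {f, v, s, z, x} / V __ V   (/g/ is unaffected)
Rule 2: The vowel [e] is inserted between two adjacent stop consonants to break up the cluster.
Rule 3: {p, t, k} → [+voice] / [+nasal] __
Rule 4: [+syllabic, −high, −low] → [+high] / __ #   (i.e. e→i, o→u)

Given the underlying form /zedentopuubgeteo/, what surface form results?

zezendofuubegeseu

Rule 1 (intervocalic spirantization): /d/ is a stop between vowels /e/ and /e/, so it spirantizes to the fricative [z]. /p/ is a stop between vowels /o/ and /u/, so it spirantizes to the fricative [f]. /t/ is a stop between vowels /e/ and /e/, so it spirantizes to the fricative [s]. /zedentopuubgeteo/ → zezentofuubgeseo.
Rule 2 (stop-cluster e-epenthesis): /b/ and /g/ form a stop–stop cluster, so [e] is inserted between them. /zezentofuubgeseo/ → zezentofuubegeseo.
Rule 3 (post-nasal voicing): /t/ is a voiceless stop immediately after the nasal /n/, so it voices to [d]. /zezentofuubegeseo/ → zezendofuubegeseo.
Rule 4 (final vowel raising): /o/ is a mid vowel in word-final position, so it raises to [u]. /zezendofuubegeseo/ → zezendofuubegeseu.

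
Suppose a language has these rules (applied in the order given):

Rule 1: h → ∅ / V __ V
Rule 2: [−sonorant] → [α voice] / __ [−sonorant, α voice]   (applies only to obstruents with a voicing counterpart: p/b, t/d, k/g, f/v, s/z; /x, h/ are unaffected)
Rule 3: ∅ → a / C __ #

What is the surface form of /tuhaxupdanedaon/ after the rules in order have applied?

tuaxubdanedaona

Rule 1 (intervocalic h-deletion): /h/ occurs between vowels /u/ and /a/, so it deletes. /tuhaxupdanedaon/ → tuaxupdanedaon.
Rule 2 (regressive voicing assimilation): /p/ precedes the voiced obstruent /d/, so it voices to [b] by assimilation. /tuaxupdanedaon/ → tuaxubdanedaon.
Rule 3 (final a-epenthesis): the form ends in the consonant /n/, so [a] is inserted word-finally. /tuaxubdanedaon/ → tuaxubdanedaona.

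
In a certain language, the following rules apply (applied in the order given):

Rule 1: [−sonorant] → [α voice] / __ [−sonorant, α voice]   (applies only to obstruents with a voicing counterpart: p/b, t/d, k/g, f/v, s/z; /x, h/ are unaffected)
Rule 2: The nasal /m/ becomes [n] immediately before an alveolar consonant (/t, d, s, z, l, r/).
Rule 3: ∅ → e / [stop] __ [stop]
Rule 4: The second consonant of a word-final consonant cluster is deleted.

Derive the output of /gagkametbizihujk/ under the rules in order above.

gakekamedebizihuj

Rule 1 (regressive voicing assimilation): /g/ precedes the voiceless obstruent /k/, so it devoices to [k] by assimilation. /t/ precedes the voiced obstruent /b/, so it voices to [d] by assimilation. /gagkametbizihujk/ → gakkamedbizihujk.
Rule 2 (nasal place assimilation): no segment meets the environment; /gakkamedbizihujk/ is unchanged.
Rule 3 (stop-cluster e-epenthesis): /k/ and /k/ form a stop–stop cluster, so [e] is inserted between them. /d/ and /b/ form a stop–stop cluster, so [e] is inserted between them. /gakkamedbizihujk/ → gakekamedebizihujk.
Rule 4 (final cluster simplification): /k/ is the second consonant of a word-final cluster /jk/, so it deletes. /gakekamedebizihujk/ → gakekamedebizihuj.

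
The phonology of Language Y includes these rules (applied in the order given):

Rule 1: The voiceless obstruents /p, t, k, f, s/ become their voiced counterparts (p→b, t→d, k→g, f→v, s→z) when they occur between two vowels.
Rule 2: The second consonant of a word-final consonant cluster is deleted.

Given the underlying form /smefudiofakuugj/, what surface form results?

smevudiovaguug

Rule 1 (intervocalic voicing): /f/ is a voiceless obstruent between vowels /e/ and /u/, so it voices to [v]. /f/ is a voiceless obstruent between vowels /o/ and /a/, so it voices to [v]. /k/ is a voiceless obstruent between vowels /a/ and /u/, so it voices to [g]. /smefudiofakuugj/ → smevudiovaguugj.
Rule 2 (final cluster simplification): /j/ is the second consonant of a word-final cluster /gj/, so it deletes. /smevudiovaguugj/ → smevudiovaguug.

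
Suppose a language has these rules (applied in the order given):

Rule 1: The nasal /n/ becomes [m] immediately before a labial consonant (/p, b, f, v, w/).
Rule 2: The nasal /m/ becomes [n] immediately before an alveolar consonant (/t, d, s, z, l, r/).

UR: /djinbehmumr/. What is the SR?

djimbehmunr

Rule 1 (nasal place assimilation): /n/ precedes the labial consonant /b/, so it assimilates in place to [m]. /djinbehmumr/ → djimbehmumr.
Rule 2 (nasal place assimilation): /m/ precedes the alveolar consonant /r/, so it assimilates in place to [n]. /djimbehmumr/ → djimbehmunr.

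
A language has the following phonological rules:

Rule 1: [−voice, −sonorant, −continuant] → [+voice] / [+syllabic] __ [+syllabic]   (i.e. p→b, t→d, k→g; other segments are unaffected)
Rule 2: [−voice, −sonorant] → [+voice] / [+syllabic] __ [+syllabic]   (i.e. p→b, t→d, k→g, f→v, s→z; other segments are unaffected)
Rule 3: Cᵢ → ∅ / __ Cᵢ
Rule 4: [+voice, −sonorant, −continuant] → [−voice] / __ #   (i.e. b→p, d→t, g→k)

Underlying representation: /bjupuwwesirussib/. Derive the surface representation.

Rule 1 (intervocalic voicing): /p/ is a voiceless stop between vowels /u/ and /u/, so it voices to [b]. /bjupuwwesirussib/ → bjubuwwesirussib.
Rule 2 (intervocalic voicing): /s/ is a voiceless obstruent between vowels /e/ and /i/, so it voices to [z]. /bjubuwwesirussib/ → bjubuwwezirussib.
Rule 3 (degemination): /ww/ is a geminate; the first /w/ deletes. /ss/ is a geminate; the first /s/ deletes. /bjubuwwezirussib/ → bjubuwezirusib.
Rule 4 (final devoicing): /b/ is a voiced stop in word-final position, so it devoices to [p]. /bjubuwezirusib/ → bjubuwezirusip.

bjubuwezirusip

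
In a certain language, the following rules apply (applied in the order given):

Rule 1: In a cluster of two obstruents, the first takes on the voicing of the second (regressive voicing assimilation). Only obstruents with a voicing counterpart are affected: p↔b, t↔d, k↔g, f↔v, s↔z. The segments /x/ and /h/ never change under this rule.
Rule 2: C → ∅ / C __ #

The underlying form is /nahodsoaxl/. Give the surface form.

nahotsoax

Rule 1 (regressive voicing assimilation): /d/ precedes the voiceless obstruent /s/, so it devoices to [t] by assimilation. /nahodsoaxl/ → nahotsoaxl.
Rule 2 (final cluster simplification): /l/ is the second consonant of a word-final cluster /xl/, so it deletes. /nahotsoaxl/ → nahotsoax.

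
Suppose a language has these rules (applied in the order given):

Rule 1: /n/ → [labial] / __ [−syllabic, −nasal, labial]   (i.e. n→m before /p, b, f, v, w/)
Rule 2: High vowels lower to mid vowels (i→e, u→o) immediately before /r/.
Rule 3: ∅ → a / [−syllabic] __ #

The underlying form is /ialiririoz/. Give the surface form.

Rule 1 (nasal place assimilation): no segment meets the environment; /ialiririoz/ is unchanged.
Rule 2 (pre-rhotic lowering): /i/ is a high vowel immediately before /r/, so it lowers to [e]. /i/ is a high vowel immediately before /r/, so it lowers to [e]. /ialiririoz/ → ialererioz.
Rule 3 (final a-epenthesis): the form ends in the consonant /z/, so [a] is inserted word-finally. /ialererioz/ → ialererioza.

ialererioza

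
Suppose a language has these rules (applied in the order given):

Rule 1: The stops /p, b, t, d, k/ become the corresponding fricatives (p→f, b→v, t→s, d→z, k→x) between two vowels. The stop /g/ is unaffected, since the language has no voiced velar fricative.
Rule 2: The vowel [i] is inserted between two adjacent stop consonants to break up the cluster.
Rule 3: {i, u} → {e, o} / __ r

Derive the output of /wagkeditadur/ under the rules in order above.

wagikezisazor

Rule 1 (intervocalic spirantization): /d/ is a stop between vowels /e/ and /i/, so it spirantizes to the fricative [z]. /t/ is a stop between vowels /i/ and /a/, so it spirantizes to the fricative [s]. /d/ is a stop between vowels /a/ and /u/, so it spirantizes to the fricative [z]. /wagkeditadur/ → wagkezisazur.
Rule 2 (stop-cluster i-epenthesis): /g/ and /k/ form a stop–stop cluster, so [i] is inserted between them. /wagkezisazur/ → wagikezisazur.
Rule 3 (pre-rhotic lowering): /u/ is a high vowel immediately before /r/, so it lowers to [o]. /wagikezisazur/ → wagikezisazor.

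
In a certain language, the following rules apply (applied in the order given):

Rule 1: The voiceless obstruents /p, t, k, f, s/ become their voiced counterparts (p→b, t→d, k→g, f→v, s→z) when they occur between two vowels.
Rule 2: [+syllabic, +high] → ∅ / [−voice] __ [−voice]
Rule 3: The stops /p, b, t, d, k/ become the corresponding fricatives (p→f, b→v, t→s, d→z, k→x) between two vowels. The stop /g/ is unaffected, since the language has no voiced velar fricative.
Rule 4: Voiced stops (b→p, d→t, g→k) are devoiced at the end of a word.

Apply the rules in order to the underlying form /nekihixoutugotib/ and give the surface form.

negihxouzugozip

Rule 1 (intervocalic voicing): /k/ is a voiceless obstruent between vowels /e/ and /i/, so it voices to [g]. /t/ is a voiceless obstruent between vowels /u/ and /u/, so it voices to [d]. /t/ is a voiceless obstruent between vowels /o/ and /i/, so it voices to [d]. /nekihixoutugotib/ → negihixoudugodib.
Rule 2 (high vowel syncope): /i/ is a high vowel flanked by voiceless consonants /h/ and /x/, so it deletes. /negihixoudugodib/ → negihxoudugodib.
Rule 3 (intervocalic spirantization): /d/ is a stop between vowels /u/ and /u/, so it spirantizes to the fricative [z]. /d/ is a stop between vowels /o/ and /i/, so it spirantizes to the fricative [z]. /negihxoudugodib/ → negihxouzugozib.
Rule 4 (final devoicing): /b/ is a voiced stop in word-final position, so it devoices to [p]. /negihxouzugozib/ → negihxouzugozip.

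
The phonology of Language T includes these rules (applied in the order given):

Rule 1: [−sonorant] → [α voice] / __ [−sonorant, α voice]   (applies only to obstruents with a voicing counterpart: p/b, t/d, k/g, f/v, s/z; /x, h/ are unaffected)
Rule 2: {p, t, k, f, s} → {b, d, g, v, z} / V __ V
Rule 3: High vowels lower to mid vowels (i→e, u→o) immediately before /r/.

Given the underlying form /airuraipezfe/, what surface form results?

aeroraibesfe

Rule 1 (regressive voicing assimilation): /z/ precedes the voiceless obstruent /f/, so it devoices to [s] by assimilation. /airuraipezfe/ → airuraipesfe.
Rule 2 (intervocalic voicing): /p/ is a voiceless obstruent between vowels /i/ and /e/, so it voices to [b]. /airuraipesfe/ → airuraibesfe.
Rule 3 (pre-rhotic lowering): /i/ is a high vowel immediately before /r/, so it lowers to [e]. /u/ is a high vowel immediately before /r/, so it lowers to [o]. /airuraibesfe/ → aeroraibesfe.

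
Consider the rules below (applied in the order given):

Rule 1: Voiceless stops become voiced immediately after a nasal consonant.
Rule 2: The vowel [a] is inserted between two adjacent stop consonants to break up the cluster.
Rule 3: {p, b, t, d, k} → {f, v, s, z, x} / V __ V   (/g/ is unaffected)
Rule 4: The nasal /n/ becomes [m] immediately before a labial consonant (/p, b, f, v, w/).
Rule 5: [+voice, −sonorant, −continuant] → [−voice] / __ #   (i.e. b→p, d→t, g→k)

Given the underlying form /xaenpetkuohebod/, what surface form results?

Rule 1 (post-nasal voicing): /p/ is a voiceless stop immediately after the nasal /n/, so it voices to [b]. /xaenpetkuohebod/ → xaenbetkuohebod.
Rule 2 (stop-cluster a-epenthesis): /t/ and /k/ form a stop–stop cluster, so [a] is inserted between them. /xaenbetkuohebod/ → xaenbetakuohebod.
Rule 3 (intervocalic spirantization): /t/ is a stop between vowels /e/ and /a/, so it spirantizes to the fricative [s]. /k/ is a stop between vowels /a/ and /u/, so it spirantizes to the fricative [x]. /b/ is a stop between vowels /e/ and /o/, so it spirantizes to the fricative [v]. /xaenbetakuohebod/ → xaenbesaxuohevod.
Rule 4 (nasal place assimilation): /n/ precedes the labial consonant /b/, so it assimilates in place to [m]. /xaenbesaxuohevod/ → xaembesaxuohevod.
Rule 5 (final devoicing): /d/ is a voiced stop in word-final position, so it devoices to [t]. /xaembesaxuohevod/ → xaembesaxuohevot.

xaembesaxuohevot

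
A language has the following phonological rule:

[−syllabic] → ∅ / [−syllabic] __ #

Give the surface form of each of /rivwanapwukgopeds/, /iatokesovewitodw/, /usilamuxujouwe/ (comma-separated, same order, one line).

rivwanapwukgoped, iatokesovewitod, usilamuxujouwe

/rivwanapwukgopeds/: /s/ is the second consonant of a word-final cluster /ds/, so it deletes. → [rivwanapwukgoped].
/iatokesovewitodw/: /w/ is the second consonant of a word-final cluster /dw/, so it deletes. → [iatokesovewitod].
/usilamuxujouwe/: the rule's environment is not met; surfaces unchanged as [usilamuxujouwe].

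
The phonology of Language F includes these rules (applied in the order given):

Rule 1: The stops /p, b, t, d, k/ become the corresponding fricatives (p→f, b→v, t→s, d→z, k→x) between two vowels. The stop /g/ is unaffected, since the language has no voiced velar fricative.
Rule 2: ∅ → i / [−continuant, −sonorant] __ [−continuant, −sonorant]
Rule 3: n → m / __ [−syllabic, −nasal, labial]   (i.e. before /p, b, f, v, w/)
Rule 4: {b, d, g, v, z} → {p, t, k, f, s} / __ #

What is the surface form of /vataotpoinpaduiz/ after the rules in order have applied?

vasaotipoimpazuis

Rule 1 (intervocalic spirantization): /t/ is a stop between vowels /a/ and /a/, so it spirantizes to the fricative [s]. /d/ is a stop between vowels /a/ and /u/, so it spirantizes to the fricative [z]. /vataotpoinpaduiz/ → vasaotpoinpazuiz.
Rule 2 (stop-cluster i-epenthesis): /t/ and /p/ form a stop–stop cluster, so [i] is inserted between them. /vasaotpoinpazuiz/ → vasaotipoinpazuiz.
Rule 3 (nasal place assimilation): /n/ precedes the labial consonant /p/, so it assimilates in place to [m]. /vasaotipoinpazuiz/ → vasaotipoimpazuiz.
Rule 4 (final devoicing): /z/ is a voiced obstruent in word-final position, so it devoices to [s]. /vasaotipoimpazuiz/ → vasaotipoimpazuis.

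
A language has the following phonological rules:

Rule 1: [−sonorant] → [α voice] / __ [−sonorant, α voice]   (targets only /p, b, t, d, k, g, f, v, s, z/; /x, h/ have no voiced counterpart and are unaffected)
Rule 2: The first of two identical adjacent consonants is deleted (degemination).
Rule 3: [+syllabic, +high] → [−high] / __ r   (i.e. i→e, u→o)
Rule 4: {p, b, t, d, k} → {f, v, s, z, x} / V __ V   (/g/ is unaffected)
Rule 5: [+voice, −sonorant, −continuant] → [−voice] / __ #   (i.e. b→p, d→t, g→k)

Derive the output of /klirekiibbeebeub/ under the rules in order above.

Rule 1 (regressive voicing assimilation): no segment meets the environment; /klirekiibbeebeub/ is unchanged.
Rule 2 (degemination): /bb/ is a geminate; the first /b/ deletes. /klirekiibbeebeub/ → klirekiibeebeub.
Rule 3 (pre-rhotic lowering): /i/ is a high vowel immediately before /r/, so it lowers to [e]. /klirekiibeebeub/ → klerekiibeebeub.
Rule 4 (intervocalic spirantization): /k/ is a stop between vowels /e/ and /i/, so it spirantizes to the fricative [x]. /b/ is a stop between vowels /i/ and /e/, so it spirantizes to the fricative [v]. /b/ is a stop between vowels /e/ and /e/, so it spirantizes to the fricative [v]. /klerekiibeebeub/ → klerexiiveeveub.
Rule 5 (final devoicing): /b/ is a voiced stop in word-final position, so it devoices to [p]. /klerexiiveeveub/ → klerexiiveeveup.

klerexiiveeveup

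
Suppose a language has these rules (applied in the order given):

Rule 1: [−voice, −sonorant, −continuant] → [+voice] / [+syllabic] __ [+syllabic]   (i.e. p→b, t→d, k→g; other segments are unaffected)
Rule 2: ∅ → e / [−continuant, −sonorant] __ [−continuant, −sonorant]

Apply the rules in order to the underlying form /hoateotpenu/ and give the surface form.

Rule 1 (intervocalic voicing): /t/ is a voiceless stop between vowels /a/ and /e/, so it voices to [d]. /hoateotpenu/ → hoadeotpenu.
Rule 2 (stop-cluster e-epenthesis): /t/ and /p/ form a stop–stop cluster, so [e] is inserted between them. /hoadeotpenu/ → hoadeotepenu.

hoadeotepenu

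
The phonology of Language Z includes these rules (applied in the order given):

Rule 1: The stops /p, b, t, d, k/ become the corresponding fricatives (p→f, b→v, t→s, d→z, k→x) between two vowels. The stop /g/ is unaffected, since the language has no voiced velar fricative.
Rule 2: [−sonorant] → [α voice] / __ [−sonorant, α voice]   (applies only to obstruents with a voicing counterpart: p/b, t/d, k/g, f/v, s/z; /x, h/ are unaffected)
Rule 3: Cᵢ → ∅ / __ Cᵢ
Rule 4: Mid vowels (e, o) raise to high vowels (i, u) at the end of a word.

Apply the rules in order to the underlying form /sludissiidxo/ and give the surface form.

Rule 1 (intervocalic spirantization): /d/ is a stop between vowels /u/ and /i/, so it spirantizes to the fricative [z]. /sludissiidxo/ → sluzissiidxo.
Rule 2 (regressive voicing assimilation): /d/ precedes the voiceless obstruent /x/, so it devoices to [t] by assimilation. /sluzissiidxo/ → sluzissiitxo.
Rule 3 (degemination): /ss/ is a geminate; the first /s/ deletes. /sluzissiitxo/ → sluzisiitxo.
Rule 4 (final vowel raising): /o/ is a mid vowel in word-final position, so it raises to [u]. /sluzisiitxo/ → sluzisiitxu.

sluzisiitxu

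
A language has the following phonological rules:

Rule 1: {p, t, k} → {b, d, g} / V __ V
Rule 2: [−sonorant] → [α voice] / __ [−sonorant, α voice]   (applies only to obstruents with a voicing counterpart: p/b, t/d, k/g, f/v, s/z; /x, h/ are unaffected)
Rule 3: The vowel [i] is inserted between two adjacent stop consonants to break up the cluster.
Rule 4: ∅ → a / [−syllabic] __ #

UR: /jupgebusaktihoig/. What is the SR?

Rule 1 (intervocalic voicing): no segment meets the environment; /jupgebusaktihoig/ is unchanged.
Rule 2 (regressive voicing assimilation): /p/ precedes the voiced obstruent /g/, so it voices to [b] by assimilation. /jupgebusaktihoig/ → jubgebusaktihoig.
Rule 3 (stop-cluster i-epenthesis): /b/ and /g/ form a stop–stop cluster, so [i] is inserted between them. /k/ and /t/ form a stop–stop cluster, so [i] is inserted between them. /jubgebusaktihoig/ → jubigebusakitihoig.
Rule 4 (final a-epenthesis): the form ends in the consonant /g/, so [a] is inserted word-finally. /jubigebusakitihoig/ → jubigebusakitihoiga.

jubigebusakitihoiga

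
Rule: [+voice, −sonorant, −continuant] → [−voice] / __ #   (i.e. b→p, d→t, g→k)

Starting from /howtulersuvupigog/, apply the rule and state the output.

Scanning /howtulersuvupigog/: /g/ at position 15 is not in the conditioning environment; /g/ is a voiced stop in word-final position, so it devoices to [k].
Result: [howtulersuvupigok].

howtulersuvupigok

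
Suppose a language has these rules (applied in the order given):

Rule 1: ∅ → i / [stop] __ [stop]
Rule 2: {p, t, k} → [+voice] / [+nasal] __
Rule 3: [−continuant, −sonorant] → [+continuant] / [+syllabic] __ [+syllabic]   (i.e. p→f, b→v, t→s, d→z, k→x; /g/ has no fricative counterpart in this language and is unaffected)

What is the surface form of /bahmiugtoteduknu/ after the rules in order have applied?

bahmiugisosezuknu

Rule 1 (stop-cluster i-epenthesis): /g/ and /t/ form a stop–stop cluster, so [i] is inserted between them. /bahmiugtoteduknu/ → bahmiugitoteduknu.
Rule 2 (post-nasal voicing): no segment meets the environment; /bahmiugitoteduknu/ is unchanged.
Rule 3 (intervocalic spirantization): /t/ is a stop between vowels /i/ and /o/, so it spirantizes to the fricative [s]. /t/ is a stop between vowels /o/ and /e/, so it spirantizes to the fricative [s]. /d/ is a stop between vowels /e/ and /u/, so it spirantizes to the fricative [z]. /bahmiugitoteduknu/ → bahmiugisosezuknu.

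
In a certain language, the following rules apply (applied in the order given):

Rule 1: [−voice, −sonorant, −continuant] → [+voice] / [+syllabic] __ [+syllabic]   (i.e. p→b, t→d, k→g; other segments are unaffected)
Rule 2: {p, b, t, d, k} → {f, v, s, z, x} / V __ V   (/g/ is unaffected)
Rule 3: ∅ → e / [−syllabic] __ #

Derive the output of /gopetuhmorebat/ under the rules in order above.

govezuhmorevate

Rule 1 (intervocalic voicing): /p/ is a voiceless stop between vowels /o/ and /e/, so it voices to [b]. /t/ is a voiceless stop between vowels /e/ and /u/, so it voices to [d]. /gopetuhmorebat/ → gobeduhmorebat.
Rule 2 (intervocalic spirantization): /b/ is a stop between vowels /o/ and /e/, so it spirantizes to the fricative [v]. /d/ is a stop between vowels /e/ and /u/, so it spirantizes to the fricative [z]. /b/ is a stop between vowels /e/ and /a/, so it spirantizes to the fricative [v]. /gobeduhmorebat/ → govezuhmorevat.
Rule 3 (final e-epenthesis): the form ends in the consonant /t/, so [e] is inserted word-finally. /govezuhmorevat/ → govezuhmorevate.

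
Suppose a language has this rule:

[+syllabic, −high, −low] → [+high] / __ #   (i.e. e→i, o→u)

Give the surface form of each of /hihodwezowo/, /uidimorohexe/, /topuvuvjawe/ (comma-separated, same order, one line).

hihodwezowu, uidimorohexi, topuvuvjawi

/hihodwezowo/: /o/ is a mid vowel in word-final position, so it raises to [u]. → [hihodwezowu].
/uidimorohexe/: /e/ is a mid vowel in word-final position, so it raises to [i]. → [uidimorohexi].
/topuvuvjawe/: /e/ is a mid vowel in word-final position, so it raises to [i]. → [topuvuvjawi].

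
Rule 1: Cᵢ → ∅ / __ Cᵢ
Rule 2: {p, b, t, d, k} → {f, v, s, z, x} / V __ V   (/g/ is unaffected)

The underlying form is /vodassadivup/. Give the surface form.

Rule 1 (degemination): /ss/ is a geminate; the first /s/ deletes. /vodassadivup/ → vodasadivup.
Rule 2 (intervocalic spirantization): /d/ is a stop between vowels /o/ and /a/, so it spirantizes to the fricative [z]. /d/ is a stop between vowels /a/ and /i/, so it spirantizes to the fricative [z]. /vodasadivup/ → vozasazivup.

vozasazivup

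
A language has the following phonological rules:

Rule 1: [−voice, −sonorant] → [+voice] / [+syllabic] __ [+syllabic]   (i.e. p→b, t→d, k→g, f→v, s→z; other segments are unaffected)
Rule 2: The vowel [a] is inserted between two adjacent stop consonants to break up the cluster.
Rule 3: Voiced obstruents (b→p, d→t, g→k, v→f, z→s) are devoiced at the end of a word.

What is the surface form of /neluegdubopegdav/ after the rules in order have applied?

Rule 1 (intervocalic voicing): /p/ is a voiceless obstruent between vowels /o/ and /e/, so it voices to [b]. /neluegdubopegdav/ → neluegdubobegdav.
Rule 2 (stop-cluster a-epenthesis): /g/ and /d/ form a stop–stop cluster, so [a] is inserted between them. /g/ and /d/ form a stop–stop cluster, so [a] is inserted between them. /neluegdubobegdav/ → neluegadubobegadav.
Rule 3 (final devoicing): /v/ is a voiced obstruent in word-final position, so it devoices to [f]. /neluegadubobegadav/ → neluegadubobegadaf.

neluegadubobegadaf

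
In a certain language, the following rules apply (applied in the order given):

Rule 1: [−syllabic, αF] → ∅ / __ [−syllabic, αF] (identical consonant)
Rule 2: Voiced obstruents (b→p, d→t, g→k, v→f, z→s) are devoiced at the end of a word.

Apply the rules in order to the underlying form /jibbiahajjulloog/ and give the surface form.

Rule 1 (degemination): /bb/ is a geminate; the first /b/ deletes. /jj/ is a geminate; the first /j/ deletes. /ll/ is a geminate; the first /l/ deletes. /jibbiahajjulloog/ → jibiahajuloog.
Rule 2 (final devoicing): /g/ is a voiced obstruent in word-final position, so it devoices to [k]. /jibiahajuloog/ → jibiahajulook.

jibiahajulook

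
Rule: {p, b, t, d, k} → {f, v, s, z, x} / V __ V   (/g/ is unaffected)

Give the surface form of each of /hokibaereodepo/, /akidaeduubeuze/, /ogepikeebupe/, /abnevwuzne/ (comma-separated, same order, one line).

/hokibaereodepo/: /k/ is a stop between vowels /o/ and /i/, so it spirantizes to the fricative [x]. /b/ is a stop between vowels /i/ and /a/, so it spirantizes to the fricative [v]. /d/ is a stop between vowels /o/ and /e/, so it spirantizes to the fricative [z]. /p/ is a stop between vowels /e/ and /o/, so it spirantizes to the fricative [f]. → [hoxivaereozefo].
/akidaeduubeuze/: /k/ is a stop between vowels /a/ and /i/, so it spirantizes to the fricative [x]. /d/ is a stop between vowels /i/ and /a/, so it spirantizes to the fricative [z]. /d/ is a stop between vowels /e/ and /u/, so it spirantizes to the fricative [z]. /b/ is a stop between vowels /u/ and /e/, so it spirantizes to the fricative [v]. → [axizaezuuveuze].
/ogepikeebupe/: /p/ is a stop between vowels /e/ and /i/, so it spirantizes to the fricative [f]. /k/ is a stop between vowels /i/ and /e/, so it spirantizes to the fricative [x]. /b/ is a stop between vowels /e/ and /u/, so it spirantizes to the fricative [v]. /p/ is a stop between vowels /u/ and /e/, so it spirantizes to the fricative [f]. → [ogefixeevufe].
/abnevwuzne/: the rule's environment is not met; surfaces unchanged as [abnevwuzne].

hoxivaereozefo, axizaezuuveuze, ogefixeevufe, abnevwuzne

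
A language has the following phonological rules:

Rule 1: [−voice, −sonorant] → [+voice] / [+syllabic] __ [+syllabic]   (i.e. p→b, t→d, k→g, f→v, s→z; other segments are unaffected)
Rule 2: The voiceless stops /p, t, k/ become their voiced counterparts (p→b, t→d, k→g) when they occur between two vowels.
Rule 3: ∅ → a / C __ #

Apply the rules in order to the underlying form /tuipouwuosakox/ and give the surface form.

tuibouwuozagoxa

Rule 1 (intervocalic voicing): /p/ is a voiceless obstruent between vowels /i/ and /o/, so it voices to [b]. /s/ is a voiceless obstruent between vowels /o/ and /a/, so it voices to [z]. /k/ is a voiceless obstruent between vowels /a/ and /o/, so it voices to [g]. /tuipouwuosakox/ → tuibouwuozagox.
Rule 2 (intervocalic voicing): no segment meets the environment; /tuibouwuozagox/ is unchanged.
Rule 3 (final a-epenthesis): the form ends in the consonant /x/, so [a] is inserted word-finally. /tuibouwuozagox/ → tuibouwuozagoxa.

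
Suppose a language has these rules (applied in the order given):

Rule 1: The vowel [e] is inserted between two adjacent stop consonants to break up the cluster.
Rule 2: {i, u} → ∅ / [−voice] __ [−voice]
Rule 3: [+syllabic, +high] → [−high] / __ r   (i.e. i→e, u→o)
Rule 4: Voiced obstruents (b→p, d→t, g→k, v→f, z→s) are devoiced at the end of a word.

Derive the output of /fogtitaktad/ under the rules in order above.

Rule 1 (stop-cluster e-epenthesis): /g/ and /t/ form a stop–stop cluster, so [e] is inserted between them. /k/ and /t/ form a stop–stop cluster, so [e] is inserted between them. /fogtitaktad/ → fogetitaketad.
Rule 2 (high vowel syncope): /i/ is a high vowel flanked by voiceless consonants /t/ and /t/, so it deletes. /fogetitaketad/ → fogettaketad.
Rule 3 (pre-rhotic lowering): no segment meets the environment; /fogettaketad/ is unchanged.
Rule 4 (final devoicing): /d/ is a voiced obstruent in word-final position, so it devoices to [t]. /fogettaketad/ → fogettaketat.

fogettaketat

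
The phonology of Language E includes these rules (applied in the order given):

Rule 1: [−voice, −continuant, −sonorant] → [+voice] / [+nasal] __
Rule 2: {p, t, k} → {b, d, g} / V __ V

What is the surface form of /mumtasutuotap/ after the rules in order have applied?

Rule 1 (post-nasal voicing): /t/ is a voiceless stop immediately after the nasal /m/, so it voices to [d]. /mumtasutuotap/ → mumdasutuotap.
Rule 2 (intervocalic voicing): /t/ is a voiceless stop between vowels /u/ and /u/, so it voices to [d]. /t/ is a voiceless stop between vowels /o/ and /a/, so it voices to [d]. /mumdasutuotap/ → mumdasuduodap.

mumdasuduodap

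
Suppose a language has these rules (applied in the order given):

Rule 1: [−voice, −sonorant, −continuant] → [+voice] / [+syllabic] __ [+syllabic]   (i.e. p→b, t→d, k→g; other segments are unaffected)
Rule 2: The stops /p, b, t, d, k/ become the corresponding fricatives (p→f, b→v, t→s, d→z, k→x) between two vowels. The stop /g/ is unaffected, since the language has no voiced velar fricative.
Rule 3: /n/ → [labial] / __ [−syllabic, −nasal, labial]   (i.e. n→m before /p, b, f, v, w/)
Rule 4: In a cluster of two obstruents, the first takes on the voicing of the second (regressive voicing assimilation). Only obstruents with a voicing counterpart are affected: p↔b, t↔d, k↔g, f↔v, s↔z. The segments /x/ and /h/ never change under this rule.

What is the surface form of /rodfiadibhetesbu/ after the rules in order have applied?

rotfiaziphezezbu

Rule 1 (intervocalic voicing): /t/ is a voiceless stop between vowels /e/ and /e/, so it voices to [d]. /rodfiadibhetesbu/ → rodfiadibhedesbu.
Rule 2 (intervocalic spirantization): /d/ is a stop between vowels /a/ and /i/, so it spirantizes to the fricative [z]. /d/ is a stop between vowels /e/ and /e/, so it spirantizes to the fricative [z]. /rodfiadibhedesbu/ → rodfiazibhezesbu.
Rule 3 (nasal place assimilation): no segment meets the environment; /rodfiazibhezesbu/ is unchanged.
Rule 4 (regressive voicing assimilation): /d/ precedes the voiceless obstruent /f/, so it devoices to [t] by assimilation. /b/ precedes the voiceless obstruent /h/, so it devoices to [p] by assimilation. /s/ precedes the voiced obstruent /b/, so it voices to [z] by assimilation. /rodfiazibhezesbu/ → rotfiaziphezezbu.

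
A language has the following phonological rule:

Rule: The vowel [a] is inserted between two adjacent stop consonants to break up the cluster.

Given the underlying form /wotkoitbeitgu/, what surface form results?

wotakoitabeitagu

/t/ and /k/ form a stop–stop cluster, so [a] is inserted between them.
/t/ and /b/ form a stop–stop cluster, so [a] is inserted between them.
/t/ and /g/ form a stop–stop cluster, so [a] is inserted between them.
Surface form: [wotakoitabeitagu].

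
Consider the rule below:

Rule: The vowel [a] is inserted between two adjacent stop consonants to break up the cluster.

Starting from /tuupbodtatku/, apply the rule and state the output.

/p/ and /b/ form a stop–stop cluster, so [a] is inserted between them.
/d/ and /t/ form a stop–stop cluster, so [a] is inserted between them.
/t/ and /k/ form a stop–stop cluster, so [a] is inserted between them.
Surface form: [tuupabodatataku].

tuupabodatataku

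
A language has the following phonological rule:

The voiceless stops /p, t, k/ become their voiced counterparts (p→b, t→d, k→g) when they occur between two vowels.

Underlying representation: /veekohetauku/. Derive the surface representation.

/k/ is a voiceless stop between vowels /e/ and /o/, so it voices to [g].
/t/ is a voiceless stop between vowels /e/ and /a/, so it voices to [d].
/k/ is a voiceless stop between vowels /u/ and /u/, so it voices to [g].
Surface form: [veegohedaugu].

veegohedaugu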